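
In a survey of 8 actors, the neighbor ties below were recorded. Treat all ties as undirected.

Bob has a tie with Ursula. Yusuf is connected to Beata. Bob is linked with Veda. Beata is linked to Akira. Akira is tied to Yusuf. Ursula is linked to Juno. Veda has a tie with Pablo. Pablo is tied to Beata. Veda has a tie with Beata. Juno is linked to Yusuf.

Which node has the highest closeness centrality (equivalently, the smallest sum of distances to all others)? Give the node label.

Farness (sum of distances to all others) for each node — Akira:14, Beata:11, Bob:14, Juno:14, Pablo:14, Ursula:15, Veda:12, Yusuf:12.
The smallest farness is 11, for Beata, so Beata has the highest closeness.

Beata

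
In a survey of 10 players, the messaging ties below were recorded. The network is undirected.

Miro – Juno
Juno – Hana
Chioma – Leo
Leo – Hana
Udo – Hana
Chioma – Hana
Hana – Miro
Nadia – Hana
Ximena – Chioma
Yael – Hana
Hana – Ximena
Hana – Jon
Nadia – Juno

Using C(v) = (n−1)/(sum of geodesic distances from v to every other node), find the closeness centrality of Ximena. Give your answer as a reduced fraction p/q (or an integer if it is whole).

9/16

Distances from Ximena: Chioma:1, Hana:1, Jon:2, Juno:2, Leo:2, Miro:2, Nadia:2, Udo:2, Yael:2. Sum = 16.
n = 10, so closeness = 9/16.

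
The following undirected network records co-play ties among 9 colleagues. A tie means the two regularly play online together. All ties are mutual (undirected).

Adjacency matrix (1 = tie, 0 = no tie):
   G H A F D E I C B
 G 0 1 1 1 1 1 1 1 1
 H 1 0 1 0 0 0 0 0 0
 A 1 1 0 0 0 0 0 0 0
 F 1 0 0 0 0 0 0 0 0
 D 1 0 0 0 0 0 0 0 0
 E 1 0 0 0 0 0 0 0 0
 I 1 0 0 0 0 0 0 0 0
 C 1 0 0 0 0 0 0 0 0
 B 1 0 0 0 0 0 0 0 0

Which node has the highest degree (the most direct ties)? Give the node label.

G

Degrees — A:2, B:1, C:1, D:1, E:1, F:1, G:8, H:2, I:1.
The maximum is 8, attained only by G.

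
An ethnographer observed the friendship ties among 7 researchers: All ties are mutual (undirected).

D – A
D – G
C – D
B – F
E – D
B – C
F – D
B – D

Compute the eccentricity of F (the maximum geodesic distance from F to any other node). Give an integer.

Distances from F: A:2, B:1, C:2, D:1, E:2, G:2.
The largest is 2 (to C, G, E, and A), so the eccentricity of F is 2.

2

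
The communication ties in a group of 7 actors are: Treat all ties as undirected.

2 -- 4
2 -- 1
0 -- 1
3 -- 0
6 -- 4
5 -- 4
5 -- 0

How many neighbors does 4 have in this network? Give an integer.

3

4 is directly tied to 2, 5, and 6. That is 3 neighbors, so the degree of 4 is 3.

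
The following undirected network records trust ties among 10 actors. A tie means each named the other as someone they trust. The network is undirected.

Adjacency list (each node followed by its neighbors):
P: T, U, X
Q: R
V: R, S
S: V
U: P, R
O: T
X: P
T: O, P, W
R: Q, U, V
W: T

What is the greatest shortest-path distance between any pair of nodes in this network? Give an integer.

6

Eccentricity of each node (its greatest distance to any other): O:6, P:4, Q:5, R:4, S:6, T:5, U:3, V:5, W:6, X:5.
The maximum eccentricity is 6, realized for instance by the pair W–S via W – T – P – U – R – V – S. So the diameter is 6.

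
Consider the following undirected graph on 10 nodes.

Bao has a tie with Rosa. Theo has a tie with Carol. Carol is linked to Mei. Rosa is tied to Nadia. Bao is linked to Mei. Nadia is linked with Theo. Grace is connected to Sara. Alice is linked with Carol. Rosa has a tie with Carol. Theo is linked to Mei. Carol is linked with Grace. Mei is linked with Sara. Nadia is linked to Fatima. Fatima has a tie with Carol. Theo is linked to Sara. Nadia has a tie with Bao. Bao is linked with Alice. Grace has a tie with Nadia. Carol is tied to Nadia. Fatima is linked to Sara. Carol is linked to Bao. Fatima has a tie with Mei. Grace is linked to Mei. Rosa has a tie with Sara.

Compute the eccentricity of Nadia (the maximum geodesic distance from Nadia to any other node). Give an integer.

Distances from Nadia: Alice:2, Bao:1, Carol:1, Fatima:1, Grace:1, Mei:2, Rosa:1, Sara:2, Theo:1.
The largest is 2 (to Sara, Alice, and Mei), so the eccentricity of Nadia is 2.

2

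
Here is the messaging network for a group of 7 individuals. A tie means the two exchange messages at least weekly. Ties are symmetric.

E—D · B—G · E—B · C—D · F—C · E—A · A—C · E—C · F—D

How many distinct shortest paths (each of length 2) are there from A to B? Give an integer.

1

The shortest distance is 2, and the only length-2 path is A–E–B. So there is exactly 1 shortest path.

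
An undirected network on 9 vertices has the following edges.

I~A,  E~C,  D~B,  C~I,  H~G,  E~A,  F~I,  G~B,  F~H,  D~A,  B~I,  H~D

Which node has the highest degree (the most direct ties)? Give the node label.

Degrees — A:3, B:3, C:2, D:3, E:2, F:2, G:2, H:3, I:4.
The maximum is 4, attained only by I.

I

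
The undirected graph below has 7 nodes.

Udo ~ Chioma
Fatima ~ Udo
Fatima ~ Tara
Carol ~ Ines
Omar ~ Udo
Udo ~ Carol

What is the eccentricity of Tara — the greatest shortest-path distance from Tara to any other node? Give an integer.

Distances from Tara: Carol:3, Chioma:3, Fatima:1, Ines:4, Omar:3, Udo:2.
The largest is 4 (to Ines), so the eccentricity of Tara is 4.

4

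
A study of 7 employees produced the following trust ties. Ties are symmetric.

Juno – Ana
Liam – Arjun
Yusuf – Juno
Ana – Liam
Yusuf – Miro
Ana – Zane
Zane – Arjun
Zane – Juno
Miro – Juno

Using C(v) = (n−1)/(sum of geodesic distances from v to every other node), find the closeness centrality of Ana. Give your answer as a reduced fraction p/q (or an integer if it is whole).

2/3

Distances from Ana: Arjun:2, Juno:1, Liam:1, Miro:2, Yusuf:2, Zane:1. Sum = 9.
n = 7, so closeness = 6/9 = 2/3.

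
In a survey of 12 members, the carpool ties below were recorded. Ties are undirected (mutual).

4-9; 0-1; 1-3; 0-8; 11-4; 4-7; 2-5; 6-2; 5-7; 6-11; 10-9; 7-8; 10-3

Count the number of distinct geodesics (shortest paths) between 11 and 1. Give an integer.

The shortest distance is 5. The length-5 paths are: 11–4–7–8–0–1; 11–4–9–10–3–1.
That gives 2 distinct shortest paths.

2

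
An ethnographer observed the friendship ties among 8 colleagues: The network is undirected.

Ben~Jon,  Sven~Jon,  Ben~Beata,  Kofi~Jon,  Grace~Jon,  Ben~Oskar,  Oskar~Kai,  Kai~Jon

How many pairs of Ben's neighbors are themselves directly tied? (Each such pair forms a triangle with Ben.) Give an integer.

Ben's neighbors are Beata, Jon, and Oskar, but none of them are tied to each other, so no triangle contains Ben.

0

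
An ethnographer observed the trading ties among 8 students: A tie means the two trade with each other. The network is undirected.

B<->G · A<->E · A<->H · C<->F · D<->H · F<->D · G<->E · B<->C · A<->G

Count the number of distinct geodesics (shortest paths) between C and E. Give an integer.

1

The shortest distance is 3, and the only length-3 path is C–B–G–E. So there is exactly 1 shortest path.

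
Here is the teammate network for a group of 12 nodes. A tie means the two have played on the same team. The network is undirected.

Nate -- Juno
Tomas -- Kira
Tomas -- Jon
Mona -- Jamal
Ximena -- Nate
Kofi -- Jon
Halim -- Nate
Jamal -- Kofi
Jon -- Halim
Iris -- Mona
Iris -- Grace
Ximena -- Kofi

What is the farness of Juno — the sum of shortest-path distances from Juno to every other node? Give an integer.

Distances from Juno: Grace:7, Halim:2, Iris:6, Jamal:4, Jon:3, Kira:5, Kofi:3, Mona:5, Nate:1, Tomas:4, Ximena:2.
Sum = 7 + 2 + 6 + 4 + 3 + 5 + 3 + 5 + 1 + 4 + 2 = 42.

42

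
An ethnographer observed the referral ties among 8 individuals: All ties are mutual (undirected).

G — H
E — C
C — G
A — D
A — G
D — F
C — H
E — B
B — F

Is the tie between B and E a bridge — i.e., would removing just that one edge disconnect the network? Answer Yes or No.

Even without that edge, B still reaches E via B – F – D – A – G – C – E, so the network stays connected. Not a bridge.

No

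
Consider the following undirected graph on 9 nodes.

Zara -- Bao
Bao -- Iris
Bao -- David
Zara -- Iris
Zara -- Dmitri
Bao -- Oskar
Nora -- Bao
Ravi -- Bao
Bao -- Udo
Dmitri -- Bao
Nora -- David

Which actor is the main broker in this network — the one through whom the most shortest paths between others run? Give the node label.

Bao

Unnormalized betweenness of each node: Bao:49/2, David:0, Dmitri:0, Iris:0, Nora:0, Oskar:0, Ravi:0, Udo:0, Zara:1/2.
Bao has the largest value, 49/2, making it the main broker — the node through which the most shortest paths run.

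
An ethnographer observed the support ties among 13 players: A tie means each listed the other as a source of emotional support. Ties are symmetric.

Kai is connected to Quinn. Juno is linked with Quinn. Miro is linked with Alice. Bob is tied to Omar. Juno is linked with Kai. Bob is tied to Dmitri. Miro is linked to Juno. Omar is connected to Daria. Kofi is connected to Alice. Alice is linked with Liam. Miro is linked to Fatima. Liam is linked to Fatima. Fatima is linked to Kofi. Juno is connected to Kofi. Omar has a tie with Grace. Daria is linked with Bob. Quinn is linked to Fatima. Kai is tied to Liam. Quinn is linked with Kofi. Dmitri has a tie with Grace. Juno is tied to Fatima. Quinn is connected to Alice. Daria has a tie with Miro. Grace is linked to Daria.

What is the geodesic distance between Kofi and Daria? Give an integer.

3

One shortest route is Kofi – Juno – Miro – Daria, which uses 3 edges, and at distance 2 from Kofi we only reach {Kai, Liam, Miro}, which does not include Daria. So d(Kofi,Daria) = 3.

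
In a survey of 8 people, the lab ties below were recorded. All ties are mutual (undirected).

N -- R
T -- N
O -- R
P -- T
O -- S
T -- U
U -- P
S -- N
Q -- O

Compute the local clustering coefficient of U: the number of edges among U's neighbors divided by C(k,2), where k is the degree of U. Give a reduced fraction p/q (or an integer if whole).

1

U's neighbors: P and T (k = 2).
Possible neighbor pairs: C(2,2) = 1. Edges among them: P–T → e = 1.
Clustering(U) = 1/1.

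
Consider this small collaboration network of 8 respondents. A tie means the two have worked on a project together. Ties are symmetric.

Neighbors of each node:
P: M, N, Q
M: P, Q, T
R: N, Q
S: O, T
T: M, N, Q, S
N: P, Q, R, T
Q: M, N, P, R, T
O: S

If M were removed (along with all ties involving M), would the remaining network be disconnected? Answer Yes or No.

Even without M, every remaining node can still reach every other (the residual graph is connected), so M is not a cut vertex.

No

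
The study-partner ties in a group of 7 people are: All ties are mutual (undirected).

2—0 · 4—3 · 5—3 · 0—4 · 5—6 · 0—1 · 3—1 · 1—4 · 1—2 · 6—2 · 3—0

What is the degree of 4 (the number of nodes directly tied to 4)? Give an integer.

3

4 is directly tied to 0, 1, and 3. That is 3 neighbors, so the degree of 4 is 3.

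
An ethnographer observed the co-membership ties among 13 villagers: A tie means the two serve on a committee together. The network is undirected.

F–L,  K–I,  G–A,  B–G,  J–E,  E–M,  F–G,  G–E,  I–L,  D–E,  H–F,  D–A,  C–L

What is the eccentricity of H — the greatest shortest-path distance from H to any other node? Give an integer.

4

Distances from H: A:3, B:3, C:3, D:4, E:3, F:1, G:2, I:3, J:4, K:4, L:2, M:4.
The largest is 4 (to M, J, D, and K), so the eccentricity of H is 4.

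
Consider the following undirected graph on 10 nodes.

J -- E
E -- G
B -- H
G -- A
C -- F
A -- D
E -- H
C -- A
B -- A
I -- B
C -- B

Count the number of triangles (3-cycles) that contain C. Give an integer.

1

C's neighbors: A, B, and F.
Neighbor pairs that are themselves tied: C–A–B. Each forms one triangle with C, for 1 in total.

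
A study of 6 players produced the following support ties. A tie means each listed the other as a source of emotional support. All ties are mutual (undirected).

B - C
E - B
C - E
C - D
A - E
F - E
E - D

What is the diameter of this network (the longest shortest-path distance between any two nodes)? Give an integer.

2

Eccentricity of each node (its greatest distance to any other): A:2, B:2, C:2, D:2, E:1, F:2.
The maximum eccentricity is 2, realized for instance by the pair F–C via F – E – C. So the diameter is 2.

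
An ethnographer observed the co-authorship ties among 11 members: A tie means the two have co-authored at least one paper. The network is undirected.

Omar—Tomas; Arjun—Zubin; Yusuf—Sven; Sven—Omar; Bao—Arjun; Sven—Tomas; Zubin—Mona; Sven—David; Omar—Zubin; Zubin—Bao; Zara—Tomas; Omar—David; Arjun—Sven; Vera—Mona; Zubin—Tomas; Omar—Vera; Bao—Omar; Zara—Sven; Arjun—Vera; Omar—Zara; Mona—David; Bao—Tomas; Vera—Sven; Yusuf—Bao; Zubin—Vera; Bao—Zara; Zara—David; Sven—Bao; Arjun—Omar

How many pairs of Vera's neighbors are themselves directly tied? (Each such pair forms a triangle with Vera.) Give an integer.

6

Vera's neighbors: Arjun, Mona, Omar, Sven, and Zubin.
Neighbor pairs that are themselves tied: Vera–Arjun–Omar; Vera–Arjun–Sven; Vera–Arjun–Zubin; Vera–Mona–Zubin; Vera–Omar–Sven; Vera–Omar–Zubin. Each forms one triangle with Vera, for 6 in total.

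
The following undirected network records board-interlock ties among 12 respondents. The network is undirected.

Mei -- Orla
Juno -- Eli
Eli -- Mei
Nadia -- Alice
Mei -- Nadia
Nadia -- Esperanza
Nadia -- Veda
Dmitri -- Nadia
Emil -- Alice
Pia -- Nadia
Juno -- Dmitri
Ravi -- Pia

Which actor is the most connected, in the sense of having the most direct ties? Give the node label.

Degrees — Alice:2, Dmitri:2, Eli:2, Emil:1, Esperanza:1, Juno:2, Mei:3, Nadia:6, Orla:1, Pia:2, Ravi:1, Veda:1.
The maximum is 6, attained only by Nadia.

Nadia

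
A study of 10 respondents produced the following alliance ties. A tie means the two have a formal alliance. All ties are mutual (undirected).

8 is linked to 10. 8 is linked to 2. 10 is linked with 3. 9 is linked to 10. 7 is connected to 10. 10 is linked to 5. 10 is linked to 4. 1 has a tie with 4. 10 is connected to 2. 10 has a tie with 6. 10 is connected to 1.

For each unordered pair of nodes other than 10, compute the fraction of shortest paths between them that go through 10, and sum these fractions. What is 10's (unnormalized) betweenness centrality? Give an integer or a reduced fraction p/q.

34

Pairs whose geodesics pass through 10 — 5–8: 1; 5–2: 1; 5–9: 1; 5–7: 1; 5–3: 1; 5–1: 1; 5–6: 1; 5–4: 1; 8–9: 1; 8–7: 1; 8–3: 1; 8–1: 1; 8–6: 1; 8–4: 1 … (+20 more pairs).
All other pairs contribute 0.
Summing the contributions gives betweenness(10) = 34.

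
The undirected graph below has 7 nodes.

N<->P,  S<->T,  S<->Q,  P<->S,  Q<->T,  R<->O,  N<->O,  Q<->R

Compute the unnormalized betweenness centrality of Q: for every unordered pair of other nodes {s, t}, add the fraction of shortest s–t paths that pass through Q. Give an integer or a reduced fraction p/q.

4

Pairs whose geodesics pass through Q — T–O: 1; T–R: 1; S–O: 1/2; S–R: 1; P–R: 1/2.
All other pairs contribute 0.
Summing the contributions gives betweenness(Q) = 4.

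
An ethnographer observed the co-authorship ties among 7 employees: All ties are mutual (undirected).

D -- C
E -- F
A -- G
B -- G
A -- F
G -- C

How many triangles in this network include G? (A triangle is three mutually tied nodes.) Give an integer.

0

G's neighbors are A, B, and C, but none of them are tied to each other, so no triangle contains G.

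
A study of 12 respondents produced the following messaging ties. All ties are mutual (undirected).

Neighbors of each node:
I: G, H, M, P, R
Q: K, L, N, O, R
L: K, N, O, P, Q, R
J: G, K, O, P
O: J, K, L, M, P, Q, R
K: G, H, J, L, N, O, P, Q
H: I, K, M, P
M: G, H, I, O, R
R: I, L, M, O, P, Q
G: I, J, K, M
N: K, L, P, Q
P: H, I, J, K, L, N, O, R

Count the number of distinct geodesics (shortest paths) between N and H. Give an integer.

2

The shortest distance is 2. The length-2 paths are: N–K–H; N–P–H.
That gives 2 distinct shortest paths.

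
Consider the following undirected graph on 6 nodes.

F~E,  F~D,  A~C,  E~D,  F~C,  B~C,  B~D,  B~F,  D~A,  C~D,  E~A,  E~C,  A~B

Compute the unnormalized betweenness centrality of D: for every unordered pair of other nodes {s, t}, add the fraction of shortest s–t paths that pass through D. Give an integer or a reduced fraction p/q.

1/2

Pairs whose geodesics pass through D — A–F: 1/4; B–E: 1/4.
All other pairs contribute 0.
Summing the contributions gives betweenness(D) = 1/2.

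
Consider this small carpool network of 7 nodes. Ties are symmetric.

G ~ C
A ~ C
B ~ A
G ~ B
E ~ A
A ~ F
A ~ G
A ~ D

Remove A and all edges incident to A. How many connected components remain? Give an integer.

4

Without A, the remaining ties split the others into: {F}; {B, C, G}; {D}; {E}.
That's 4 separate components.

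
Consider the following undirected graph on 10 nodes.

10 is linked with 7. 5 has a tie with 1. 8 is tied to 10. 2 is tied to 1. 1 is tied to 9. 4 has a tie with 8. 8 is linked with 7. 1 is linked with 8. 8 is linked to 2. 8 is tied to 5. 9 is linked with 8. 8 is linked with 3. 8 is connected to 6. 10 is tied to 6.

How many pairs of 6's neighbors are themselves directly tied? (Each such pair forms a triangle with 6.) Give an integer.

6's neighbors: 8 and 10.
Neighbor pairs that are themselves tied: 6–8–10. Each forms one triangle with 6, for 1 in total.

1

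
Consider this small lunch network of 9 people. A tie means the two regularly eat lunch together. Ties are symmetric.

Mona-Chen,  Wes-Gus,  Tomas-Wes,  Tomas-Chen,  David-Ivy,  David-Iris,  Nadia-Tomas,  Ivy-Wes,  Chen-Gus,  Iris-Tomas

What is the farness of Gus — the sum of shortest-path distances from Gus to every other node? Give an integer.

17

Distances from Gus: Chen:1, David:3, Iris:3, Ivy:2, Mona:2, Nadia:3, Tomas:2, Wes:1.
Sum = 1 + 3 + 3 + 2 + 2 + 3 + 2 + 1 = 17.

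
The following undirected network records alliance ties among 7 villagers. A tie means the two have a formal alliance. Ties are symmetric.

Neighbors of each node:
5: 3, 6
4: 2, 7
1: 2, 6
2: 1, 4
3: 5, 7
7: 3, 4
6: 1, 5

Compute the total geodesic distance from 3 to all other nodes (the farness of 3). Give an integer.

12

Distances from 3: 1:3, 2:3, 4:2, 5:1, 6:2, 7:1.
Sum = 3 + 3 + 2 + 1 + 2 + 1 = 12.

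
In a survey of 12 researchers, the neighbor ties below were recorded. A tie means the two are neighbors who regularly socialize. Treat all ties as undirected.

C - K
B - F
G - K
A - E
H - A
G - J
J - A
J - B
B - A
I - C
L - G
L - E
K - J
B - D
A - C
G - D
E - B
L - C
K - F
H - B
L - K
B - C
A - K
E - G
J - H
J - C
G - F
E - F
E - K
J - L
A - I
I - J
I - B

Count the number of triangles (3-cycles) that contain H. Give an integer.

3

H's neighbors: A, B, and J.
Neighbor pairs that are themselves tied: H–A–B; H–A–J; H–B–J. Each forms one triangle with H, for 3 in total.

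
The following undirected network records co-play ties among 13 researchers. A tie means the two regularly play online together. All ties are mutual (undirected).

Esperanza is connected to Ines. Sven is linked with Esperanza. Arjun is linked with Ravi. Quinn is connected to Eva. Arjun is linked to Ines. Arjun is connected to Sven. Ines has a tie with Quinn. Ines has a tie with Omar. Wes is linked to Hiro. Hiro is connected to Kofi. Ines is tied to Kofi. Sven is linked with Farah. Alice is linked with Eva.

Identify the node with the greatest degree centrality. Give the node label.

Degrees — Alice:1, Arjun:3, Esperanza:2, Eva:2, Farah:1, Hiro:2, Ines:5, Kofi:2, Omar:1, Quinn:2, Ravi:1, Sven:3, Wes:1.
The maximum is 5, attained only by Ines.

Ines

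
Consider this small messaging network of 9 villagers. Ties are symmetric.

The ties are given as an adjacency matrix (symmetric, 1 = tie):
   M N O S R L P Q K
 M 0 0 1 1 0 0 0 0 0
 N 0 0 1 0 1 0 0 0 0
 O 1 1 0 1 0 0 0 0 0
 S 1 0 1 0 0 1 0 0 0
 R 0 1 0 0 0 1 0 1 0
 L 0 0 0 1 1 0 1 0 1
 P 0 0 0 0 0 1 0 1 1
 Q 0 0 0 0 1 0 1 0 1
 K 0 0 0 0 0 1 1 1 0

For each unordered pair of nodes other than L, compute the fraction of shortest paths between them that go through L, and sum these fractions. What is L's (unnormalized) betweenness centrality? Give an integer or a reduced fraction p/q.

Pairs whose geodesics pass through L — M–R: 1/2; M–P: 1; M–Q: 3/4; M–K: 1; N–P: 1/2; N–K: 1/2; O–P: 1; O–K: 1; S–R: 1; S–P: 1; S–Q: 3/3; S–K: 1; R–P: 1/2; R–K: 1/2.
All other pairs contribute 0.
Summing the contributions gives betweenness(L) = 45/4.

45/4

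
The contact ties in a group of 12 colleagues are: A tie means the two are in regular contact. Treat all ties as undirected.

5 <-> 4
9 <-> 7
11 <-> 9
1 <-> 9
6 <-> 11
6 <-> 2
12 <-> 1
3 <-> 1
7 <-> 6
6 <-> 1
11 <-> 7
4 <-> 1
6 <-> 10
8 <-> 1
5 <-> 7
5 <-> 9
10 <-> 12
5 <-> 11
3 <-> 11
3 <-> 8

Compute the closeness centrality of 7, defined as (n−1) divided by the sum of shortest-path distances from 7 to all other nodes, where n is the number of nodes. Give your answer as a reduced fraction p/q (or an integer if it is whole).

Distances from 7: 1:2, 2:2, 3:2, 4:2, 5:1, 6:1, 8:3, 9:1, 10:2, 11:1, 12:3. Sum = 20.
n = 12, so closeness = 11/20.

11/20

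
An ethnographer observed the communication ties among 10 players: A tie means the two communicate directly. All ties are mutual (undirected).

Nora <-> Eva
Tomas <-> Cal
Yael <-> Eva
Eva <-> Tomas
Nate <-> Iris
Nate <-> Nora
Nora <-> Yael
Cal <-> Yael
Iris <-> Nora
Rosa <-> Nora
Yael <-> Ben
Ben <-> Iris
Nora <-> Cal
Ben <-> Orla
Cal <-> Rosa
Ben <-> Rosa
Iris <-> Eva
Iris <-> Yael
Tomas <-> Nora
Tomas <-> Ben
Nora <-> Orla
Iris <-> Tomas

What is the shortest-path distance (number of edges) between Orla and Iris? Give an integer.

2

One shortest route is Orla – Nora – Iris, which uses 2 edges, and Orla and Iris are not directly tied, so nothing shorter exists. So d(Orla,Iris) = 2.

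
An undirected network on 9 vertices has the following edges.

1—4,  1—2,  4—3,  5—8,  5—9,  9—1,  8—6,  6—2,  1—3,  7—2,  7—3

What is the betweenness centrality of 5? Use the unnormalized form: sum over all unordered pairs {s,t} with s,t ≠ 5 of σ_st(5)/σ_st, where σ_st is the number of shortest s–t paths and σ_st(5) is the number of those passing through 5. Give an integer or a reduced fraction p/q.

Pairs whose geodesics pass through 5 — 6–9: 1/2; 8–9: 1; 8–1: 1/2; 8–4: 1/2; 8–3: 1/3.
All other pairs contribute 0.
Summing the contributions gives betweenness(5) = 17/6.

17/6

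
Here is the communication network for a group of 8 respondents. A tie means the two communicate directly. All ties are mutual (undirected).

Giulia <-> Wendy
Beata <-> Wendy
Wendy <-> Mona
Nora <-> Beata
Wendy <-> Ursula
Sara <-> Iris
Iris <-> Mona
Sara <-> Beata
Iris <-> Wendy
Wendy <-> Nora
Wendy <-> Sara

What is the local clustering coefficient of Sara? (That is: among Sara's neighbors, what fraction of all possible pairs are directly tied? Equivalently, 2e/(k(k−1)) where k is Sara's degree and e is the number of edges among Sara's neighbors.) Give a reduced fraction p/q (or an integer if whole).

Sara's neighbors: Beata, Iris, and Wendy (k = 3).
Possible neighbor pairs: C(3,2) = 3. Edges among them: Beata–Wendy, Iris–Wendy → e = 2.
Clustering(Sara) = 2/3.

2/3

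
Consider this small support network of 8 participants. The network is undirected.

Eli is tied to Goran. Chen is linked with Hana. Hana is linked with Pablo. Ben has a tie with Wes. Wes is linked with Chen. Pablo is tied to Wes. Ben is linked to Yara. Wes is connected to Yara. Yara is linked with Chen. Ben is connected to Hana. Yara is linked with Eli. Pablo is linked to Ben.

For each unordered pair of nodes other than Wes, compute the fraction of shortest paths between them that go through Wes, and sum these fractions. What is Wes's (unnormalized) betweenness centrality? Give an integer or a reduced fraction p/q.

7/3

Pairs whose geodesics pass through Wes — Goran–Pablo: 1/2; Eli–Pablo: 1/2; Ben–Chen: 1/3; Yara–Pablo: 1/2; Chen–Pablo: 1/2.
All other pairs contribute 0.
Summing the contributions gives betweenness(Wes) = 7/3.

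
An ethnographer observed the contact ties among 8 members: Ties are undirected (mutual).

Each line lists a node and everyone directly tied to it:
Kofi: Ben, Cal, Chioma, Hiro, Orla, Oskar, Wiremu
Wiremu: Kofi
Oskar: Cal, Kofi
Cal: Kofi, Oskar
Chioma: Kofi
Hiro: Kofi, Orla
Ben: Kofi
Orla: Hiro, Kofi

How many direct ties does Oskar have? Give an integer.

Oskar is directly tied to Cal and Kofi. That is 2 neighbors, so the degree of Oskar is 2.

2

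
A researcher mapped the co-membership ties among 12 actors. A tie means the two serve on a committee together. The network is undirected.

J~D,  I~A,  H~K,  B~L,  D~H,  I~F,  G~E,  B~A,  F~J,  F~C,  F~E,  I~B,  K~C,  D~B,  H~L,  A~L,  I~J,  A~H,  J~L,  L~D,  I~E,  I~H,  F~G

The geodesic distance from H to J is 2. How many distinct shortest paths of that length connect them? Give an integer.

The shortest distance is 2. The length-2 paths are: H–L–J; H–D–J; H–I–J.
That gives 3 distinct shortest paths.

3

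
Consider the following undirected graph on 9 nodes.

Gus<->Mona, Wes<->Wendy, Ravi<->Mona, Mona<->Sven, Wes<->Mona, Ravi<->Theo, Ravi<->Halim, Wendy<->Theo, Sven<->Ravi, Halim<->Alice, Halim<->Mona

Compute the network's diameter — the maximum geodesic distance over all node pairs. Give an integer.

4

Eccentricity of each node (its greatest distance to any other): Alice:4, Gus:3, Halim:3, Mona:2, Ravi:2, Sven:3, Theo:3, Wendy:4, Wes:3.
The maximum eccentricity is 4, realized for instance by the pair Alice–Wendy via Alice – Halim – Ravi – Theo – Wendy. So the diameter is 4.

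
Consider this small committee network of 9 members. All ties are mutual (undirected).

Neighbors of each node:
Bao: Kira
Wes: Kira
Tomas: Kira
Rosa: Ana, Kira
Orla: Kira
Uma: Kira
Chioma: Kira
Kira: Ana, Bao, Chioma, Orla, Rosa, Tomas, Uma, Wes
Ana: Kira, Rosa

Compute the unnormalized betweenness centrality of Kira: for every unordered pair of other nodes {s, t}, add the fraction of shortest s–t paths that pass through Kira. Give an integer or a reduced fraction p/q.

27

Pairs whose geodesics pass through Kira — Ana–Chioma: 1; Ana–Bao: 1; Ana–Orla: 1; Ana–Wes: 1; Ana–Uma: 1; Ana–Tomas: 1; Chioma–Bao: 1; Chioma–Orla: 1; Chioma–Rosa: 1; Chioma–Wes: 1; Chioma–Uma: 1; Chioma–Tomas: 1; Bao–Orla: 1; Bao–Rosa: 1 … (+13 more pairs).
All other pairs contribute 0.
Summing the contributions gives betweenness(Kira) = 27.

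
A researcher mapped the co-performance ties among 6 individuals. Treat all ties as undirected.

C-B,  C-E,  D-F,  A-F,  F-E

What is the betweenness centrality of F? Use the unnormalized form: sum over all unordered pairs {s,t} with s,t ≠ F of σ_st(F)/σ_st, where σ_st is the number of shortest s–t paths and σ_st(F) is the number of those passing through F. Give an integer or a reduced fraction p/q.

7

Pairs whose geodesics pass through F — D–B: 1; D–E: 1; D–A: 1; D–C: 1; B–A: 1; E–A: 1; A–C: 1.
All other pairs contribute 0.
Summing the contributions gives betweenness(F) = 7.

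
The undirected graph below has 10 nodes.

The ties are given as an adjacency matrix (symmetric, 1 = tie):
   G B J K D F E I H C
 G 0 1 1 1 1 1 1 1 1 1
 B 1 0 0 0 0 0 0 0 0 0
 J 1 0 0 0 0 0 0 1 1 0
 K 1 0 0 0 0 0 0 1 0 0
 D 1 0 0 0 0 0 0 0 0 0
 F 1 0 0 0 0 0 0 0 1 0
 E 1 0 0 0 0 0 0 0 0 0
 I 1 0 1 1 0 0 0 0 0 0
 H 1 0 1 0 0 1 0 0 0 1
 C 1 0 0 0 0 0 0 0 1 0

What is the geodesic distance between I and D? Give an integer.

One shortest route is I – G – D, which uses 2 edges, and I and D are not directly tied, so nothing shorter exists. So d(I,D) = 2.

2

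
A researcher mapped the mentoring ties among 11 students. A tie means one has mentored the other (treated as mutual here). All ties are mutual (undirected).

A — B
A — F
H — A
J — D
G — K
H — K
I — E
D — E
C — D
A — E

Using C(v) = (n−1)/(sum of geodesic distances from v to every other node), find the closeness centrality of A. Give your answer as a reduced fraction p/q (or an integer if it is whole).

Distances from A: B:1, C:3, D:2, E:1, F:1, G:3, H:1, I:2, J:3, K:2. Sum = 19.
n = 11, so closeness = 10/19.

10/19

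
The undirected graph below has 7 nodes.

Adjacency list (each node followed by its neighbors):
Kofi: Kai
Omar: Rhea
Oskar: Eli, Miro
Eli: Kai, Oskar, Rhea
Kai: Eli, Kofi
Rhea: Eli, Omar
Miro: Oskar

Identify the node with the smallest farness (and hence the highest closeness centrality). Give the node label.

Farness (sum of distances to all others) for each node — Eli:9, Kai:12, Kofi:17, Miro:17, Omar:17, Oskar:12, Rhea:12.
The smallest farness is 9, for Eli, so Eli has the highest closeness.

Eli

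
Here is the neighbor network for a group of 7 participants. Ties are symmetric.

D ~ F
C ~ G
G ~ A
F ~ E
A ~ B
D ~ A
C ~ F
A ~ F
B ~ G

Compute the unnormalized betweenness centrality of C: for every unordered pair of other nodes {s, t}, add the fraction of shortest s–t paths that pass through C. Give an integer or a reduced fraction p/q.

1

Pairs whose geodesics pass through C — E–G: 1/2; G–F: 1/2.
All other pairs contribute 0.
Summing the contributions gives betweenness(C) = 1.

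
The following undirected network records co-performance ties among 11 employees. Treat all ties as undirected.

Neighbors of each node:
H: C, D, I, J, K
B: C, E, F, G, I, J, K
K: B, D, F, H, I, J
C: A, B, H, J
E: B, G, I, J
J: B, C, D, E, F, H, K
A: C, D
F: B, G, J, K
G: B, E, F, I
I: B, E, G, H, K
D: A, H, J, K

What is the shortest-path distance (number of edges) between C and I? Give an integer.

2

One shortest route is C – H – I, which uses 2 edges, and C and I are not directly tied, so nothing shorter exists. So d(C,I) = 2.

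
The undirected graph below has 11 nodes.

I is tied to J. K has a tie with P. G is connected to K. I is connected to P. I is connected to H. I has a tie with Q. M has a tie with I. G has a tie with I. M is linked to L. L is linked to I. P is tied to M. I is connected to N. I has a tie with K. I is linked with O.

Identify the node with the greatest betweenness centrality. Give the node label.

Unnormalized betweenness of each node: G:0, H:0, I:79/2, J:0, K:1/2, L:0, M:1/2, N:0, O:0, P:1/2, Q:0.
I has the largest value, 79/2, making it the main broker — the node through which the most shortest paths run.

I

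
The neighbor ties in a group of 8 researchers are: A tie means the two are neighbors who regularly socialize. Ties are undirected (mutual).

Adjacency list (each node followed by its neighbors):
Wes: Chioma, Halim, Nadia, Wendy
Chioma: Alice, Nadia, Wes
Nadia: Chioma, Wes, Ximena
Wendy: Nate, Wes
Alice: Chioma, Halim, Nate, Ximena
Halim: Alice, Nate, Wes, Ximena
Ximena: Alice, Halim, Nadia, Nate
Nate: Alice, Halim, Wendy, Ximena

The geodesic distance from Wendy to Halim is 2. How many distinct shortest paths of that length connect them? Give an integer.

The shortest distance is 2. The length-2 paths are: Wendy–Wes–Halim; Wendy–Nate–Halim.
That gives 2 distinct shortest paths.

2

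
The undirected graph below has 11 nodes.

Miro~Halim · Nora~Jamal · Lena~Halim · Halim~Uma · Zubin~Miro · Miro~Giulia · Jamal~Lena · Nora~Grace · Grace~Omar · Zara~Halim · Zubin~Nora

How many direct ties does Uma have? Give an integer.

1

Uma is directly tied to Halim. That is 1 neighbor, so the degree of Uma is 1.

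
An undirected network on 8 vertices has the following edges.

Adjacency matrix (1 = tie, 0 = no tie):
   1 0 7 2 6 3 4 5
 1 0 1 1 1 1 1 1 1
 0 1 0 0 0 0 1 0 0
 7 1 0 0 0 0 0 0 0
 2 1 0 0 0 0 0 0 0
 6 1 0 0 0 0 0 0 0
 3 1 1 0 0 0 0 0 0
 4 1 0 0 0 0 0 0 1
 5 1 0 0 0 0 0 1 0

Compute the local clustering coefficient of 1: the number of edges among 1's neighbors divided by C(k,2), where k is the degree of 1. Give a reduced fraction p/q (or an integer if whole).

2/21

1's neighbors: 0, 2, 3, 4, 5, 6, and 7 (k = 7).
Possible neighbor pairs: C(7,2) = 21. Edges among them: 0–3, 4–5 → e = 2.
Clustering(1) = 2/21.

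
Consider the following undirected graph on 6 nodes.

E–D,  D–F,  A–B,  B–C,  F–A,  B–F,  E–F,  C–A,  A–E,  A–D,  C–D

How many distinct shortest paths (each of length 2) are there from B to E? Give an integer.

2

The shortest distance is 2. The length-2 paths are: B–F–E; B–A–E.
That gives 2 distinct shortest paths.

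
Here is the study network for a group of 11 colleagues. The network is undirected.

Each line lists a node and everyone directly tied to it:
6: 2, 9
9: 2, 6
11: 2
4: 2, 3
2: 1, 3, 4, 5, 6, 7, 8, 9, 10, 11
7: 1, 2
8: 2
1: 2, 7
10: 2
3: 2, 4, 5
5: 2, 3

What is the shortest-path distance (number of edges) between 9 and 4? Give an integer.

One shortest route is 9 – 2 – 4, which uses 2 edges, and 9 and 4 are not directly tied, so nothing shorter exists. So d(9,4) = 2.

2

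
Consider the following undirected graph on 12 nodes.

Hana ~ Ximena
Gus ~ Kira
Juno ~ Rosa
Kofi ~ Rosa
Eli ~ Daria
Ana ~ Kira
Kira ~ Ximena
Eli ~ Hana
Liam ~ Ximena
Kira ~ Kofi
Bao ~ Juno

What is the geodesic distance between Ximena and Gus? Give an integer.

2

One shortest route is Ximena – Kira – Gus, which uses 2 edges, and Ximena and Gus are not directly tied, so nothing shorter exists. So d(Ximena,Gus) = 2.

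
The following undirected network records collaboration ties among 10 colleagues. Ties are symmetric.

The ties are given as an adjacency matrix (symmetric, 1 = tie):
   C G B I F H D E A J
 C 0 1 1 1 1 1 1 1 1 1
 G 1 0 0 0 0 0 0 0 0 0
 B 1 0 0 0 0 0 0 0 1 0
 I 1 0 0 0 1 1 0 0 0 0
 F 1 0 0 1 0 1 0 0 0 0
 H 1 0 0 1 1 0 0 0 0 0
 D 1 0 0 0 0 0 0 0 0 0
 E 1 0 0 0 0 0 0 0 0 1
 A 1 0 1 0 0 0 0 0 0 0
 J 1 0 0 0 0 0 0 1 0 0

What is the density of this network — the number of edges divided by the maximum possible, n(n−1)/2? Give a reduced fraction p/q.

There are 14 edges and 10 nodes, so the maximum possible is C(10,2) = 45.
Density = 14/45.

14/45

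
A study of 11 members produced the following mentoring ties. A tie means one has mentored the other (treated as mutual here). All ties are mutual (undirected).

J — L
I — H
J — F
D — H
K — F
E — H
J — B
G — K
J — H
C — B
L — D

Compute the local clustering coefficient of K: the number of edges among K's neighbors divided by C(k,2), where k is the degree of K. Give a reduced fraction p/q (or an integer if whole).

K's neighbors: F and G (k = 2).
Possible neighbor pairs: C(2,2) = 1. Edges among them: none → e = 0.
Clustering(K) = 0/1.

0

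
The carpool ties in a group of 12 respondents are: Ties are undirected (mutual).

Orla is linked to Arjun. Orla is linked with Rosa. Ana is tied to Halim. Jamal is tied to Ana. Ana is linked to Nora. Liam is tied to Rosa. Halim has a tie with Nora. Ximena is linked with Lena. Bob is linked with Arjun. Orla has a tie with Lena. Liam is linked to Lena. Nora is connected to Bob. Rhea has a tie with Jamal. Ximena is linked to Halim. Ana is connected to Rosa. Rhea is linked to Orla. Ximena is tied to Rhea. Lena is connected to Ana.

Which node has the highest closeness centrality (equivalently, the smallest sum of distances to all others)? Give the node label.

Ana

Farness (sum of distances to all others) for each node — Ana:18, Arjun:25, Bob:27, Halim:22, Jamal:23, Lena:19, Liam:27, Nora:22, Orla:20, Rhea:22, Rosa:21, Ximena:22.
The smallest farness is 18, for Ana, so Ana has the highest closeness.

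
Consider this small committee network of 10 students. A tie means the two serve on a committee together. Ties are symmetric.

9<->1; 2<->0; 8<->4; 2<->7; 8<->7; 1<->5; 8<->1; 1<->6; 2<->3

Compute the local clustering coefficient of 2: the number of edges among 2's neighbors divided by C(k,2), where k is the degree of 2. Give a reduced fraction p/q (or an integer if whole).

0

2's neighbors: 0, 3, and 7 (k = 3).
Possible neighbor pairs: C(3,2) = 3. Edges among them: none → e = 0.
Clustering(2) = 0/3 = 0.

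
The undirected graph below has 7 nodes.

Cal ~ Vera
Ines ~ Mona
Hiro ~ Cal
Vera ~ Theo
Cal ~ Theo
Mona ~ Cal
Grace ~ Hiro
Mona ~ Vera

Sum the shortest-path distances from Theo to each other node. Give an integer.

12

Distances from Theo: Cal:1, Grace:3, Hiro:2, Ines:3, Mona:2, Vera:1.
Sum = 1 + 3 + 2 + 3 + 2 + 1 = 12.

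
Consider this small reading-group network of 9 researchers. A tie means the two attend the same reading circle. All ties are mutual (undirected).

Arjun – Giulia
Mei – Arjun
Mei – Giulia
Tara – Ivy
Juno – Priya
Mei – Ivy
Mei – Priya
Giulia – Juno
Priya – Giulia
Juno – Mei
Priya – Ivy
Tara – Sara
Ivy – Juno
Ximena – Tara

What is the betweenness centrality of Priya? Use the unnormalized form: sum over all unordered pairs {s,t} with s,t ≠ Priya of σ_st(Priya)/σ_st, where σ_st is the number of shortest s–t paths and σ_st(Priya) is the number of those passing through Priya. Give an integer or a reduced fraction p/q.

Pairs whose geodesics pass through Priya — Sara–Giulia: 1/3; Ximena–Giulia: 1/3; Tara–Giulia: 1/3; Giulia–Ivy: 1/3.
All other pairs contribute 0.
Summing the contributions gives betweenness(Priya) = 4/3.

4/3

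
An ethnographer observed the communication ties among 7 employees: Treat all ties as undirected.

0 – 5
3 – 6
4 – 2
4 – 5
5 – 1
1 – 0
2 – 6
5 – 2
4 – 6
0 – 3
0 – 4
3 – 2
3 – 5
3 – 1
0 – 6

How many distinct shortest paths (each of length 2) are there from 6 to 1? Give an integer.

The shortest distance is 2. The length-2 paths are: 6–3–1; 6–0–1.
That gives 2 distinct shortest paths.

2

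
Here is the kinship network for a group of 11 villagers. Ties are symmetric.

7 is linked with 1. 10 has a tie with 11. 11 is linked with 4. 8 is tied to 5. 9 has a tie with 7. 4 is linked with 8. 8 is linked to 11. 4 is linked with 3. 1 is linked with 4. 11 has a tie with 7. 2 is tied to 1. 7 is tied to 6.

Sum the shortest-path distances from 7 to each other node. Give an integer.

Distances from 7: 1:1, 2:2, 3:3, 4:2, 5:3, 6:1, 8:2, 9:1, 10:2, 11:1.
Sum = 1 + 2 + 3 + 2 + 3 + 1 + 2 + 1 + 2 + 1 = 18.

18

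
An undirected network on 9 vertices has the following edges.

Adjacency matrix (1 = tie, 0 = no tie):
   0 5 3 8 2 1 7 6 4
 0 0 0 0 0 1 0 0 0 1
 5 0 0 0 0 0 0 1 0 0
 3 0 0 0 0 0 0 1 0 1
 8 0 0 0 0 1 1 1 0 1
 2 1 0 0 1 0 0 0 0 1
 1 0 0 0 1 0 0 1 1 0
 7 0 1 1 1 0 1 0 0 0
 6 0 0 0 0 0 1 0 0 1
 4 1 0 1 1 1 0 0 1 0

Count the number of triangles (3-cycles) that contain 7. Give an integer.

7's neighbors: 1, 3, 5, and 8.
Neighbor pairs that are themselves tied: 7–1–8. Each forms one triangle with 7, for 1 in total.

1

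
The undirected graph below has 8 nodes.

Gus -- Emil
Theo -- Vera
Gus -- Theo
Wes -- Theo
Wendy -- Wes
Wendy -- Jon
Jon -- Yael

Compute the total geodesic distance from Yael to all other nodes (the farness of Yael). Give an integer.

Distances from Yael: Emil:6, Gus:5, Jon:1, Theo:4, Vera:5, Wendy:2, Wes:3.
Sum = 6 + 5 + 1 + 4 + 5 + 2 + 3 = 26.

26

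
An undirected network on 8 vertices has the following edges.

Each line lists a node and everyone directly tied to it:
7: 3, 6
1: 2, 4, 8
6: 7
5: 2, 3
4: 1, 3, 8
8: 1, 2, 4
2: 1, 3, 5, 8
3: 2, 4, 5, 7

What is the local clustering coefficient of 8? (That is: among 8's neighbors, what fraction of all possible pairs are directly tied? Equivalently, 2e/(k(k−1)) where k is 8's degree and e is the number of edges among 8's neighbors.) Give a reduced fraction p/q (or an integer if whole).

2/3

8's neighbors: 1, 2, and 4 (k = 3).
Possible neighbor pairs: C(3,2) = 3. Edges among them: 1–2, 1–4 → e = 2.
Clustering(8) = 2/3.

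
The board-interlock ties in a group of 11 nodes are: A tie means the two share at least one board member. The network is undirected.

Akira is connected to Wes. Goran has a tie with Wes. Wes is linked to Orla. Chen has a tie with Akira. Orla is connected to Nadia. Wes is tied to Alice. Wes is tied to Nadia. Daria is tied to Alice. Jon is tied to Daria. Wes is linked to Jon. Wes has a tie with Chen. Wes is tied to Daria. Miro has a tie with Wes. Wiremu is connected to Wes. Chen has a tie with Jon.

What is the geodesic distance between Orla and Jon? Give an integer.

2

One shortest route is Orla – Wes – Jon, which uses 2 edges, and Orla and Jon are not directly tied, so nothing shorter exists. So d(Orla,Jon) = 2.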